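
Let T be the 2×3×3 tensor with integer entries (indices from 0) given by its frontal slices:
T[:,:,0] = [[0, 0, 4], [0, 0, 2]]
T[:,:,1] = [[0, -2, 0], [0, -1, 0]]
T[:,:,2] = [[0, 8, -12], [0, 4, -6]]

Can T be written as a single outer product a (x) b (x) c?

The mode-2 unfolding of T (rows indexed by j, columns by (i,k) = (0,0), (0,1), (0,2), (1,0), (1,1), (1,2)) is [[0, 0, 0, 0, 0, 0], [0, -2, 8, 0, -1, 4], [4, 0, -12, 2, 0, -6]].
There the 2×2 minor on rows j ∈ {1, 2}, columns (i,k) ∈ {(0,0), (0,1)} is det [[0, -2], [4, 0]] = 8 ≠ 0, so this unfolding has rank ≥ 2; CP rank is at least every unfolding rank, so rank(T) ≥ 2.
In particular rank(T) ≥ 2 > 1, so T is not rank-1.

No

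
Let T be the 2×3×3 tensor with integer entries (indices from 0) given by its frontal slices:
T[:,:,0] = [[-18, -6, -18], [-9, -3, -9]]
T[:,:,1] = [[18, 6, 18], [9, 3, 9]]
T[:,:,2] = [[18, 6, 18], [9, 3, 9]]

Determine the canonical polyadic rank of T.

Lower bound: T ≠ 0 (e.g. T[0,0,0] = -18), so rank(T) ≥ 1.
Upper bound: if T = a ⊗ b ⊗ c then every fibre of T is a multiple of the corresponding factor, so read the factors off the fibres through the nonzero entry T[0,0,0] = -18.
The mode-1 fibre T[:,0,0] = [-18, -9] gives a = [2, 1] (primitive direction); the mode-2 fibre T[0,:,0] = [-18, -6, -18] gives b = [3, 1, 3]; then c[k] = T[0,0,k] / (a[0]·b[0]) = [-18, 18, 18] / 6 = [-3, 3, 3].
Expanding [2, 1] ⊗ [3, 1, 3] ⊗ [-3, 3, 3] reproduces all 18 entries of T, so T = [2, 1] ⊗ [3, 1, 3] ⊗ [-3, 3, 3] and rank(T) ≤ 1.
These bounds meet, so rank(T) = 1.

1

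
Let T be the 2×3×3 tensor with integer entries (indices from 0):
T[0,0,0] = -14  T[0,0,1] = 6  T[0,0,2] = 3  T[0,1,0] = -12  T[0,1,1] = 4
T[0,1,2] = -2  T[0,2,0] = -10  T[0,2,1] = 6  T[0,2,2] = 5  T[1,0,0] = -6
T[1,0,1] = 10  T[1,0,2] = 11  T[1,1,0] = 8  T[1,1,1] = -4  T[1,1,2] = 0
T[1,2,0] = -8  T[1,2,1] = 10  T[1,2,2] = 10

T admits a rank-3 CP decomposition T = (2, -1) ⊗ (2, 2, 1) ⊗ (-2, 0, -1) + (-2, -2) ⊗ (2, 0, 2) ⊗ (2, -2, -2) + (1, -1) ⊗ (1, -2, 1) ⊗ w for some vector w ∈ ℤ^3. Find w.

w = (2, -2, -1)

Subtract the known terms from T to get the rank-1 residual R = (1, -1) ⊗ (1, -2, 1) ⊗ w, so R[i,j,k] = a[i]·b[j]·w[k]. Pick indices with nonzero a[0]·b[0] = (1)·(1) = 1. Only the fibre through (0,0,·) is needed: R[0,0,:] = T[0,0,:] − Σₗ aₗ[0]bₗ[0]cₗ = [-14, 6, 3] − (2)·(2)·(-2, 0, -1) − (-2)·(2)·(2, -2, -2) = [2, -2, -1]. Then w[k] = R[0,0,k] / 1 for each k, giving w = [2, -2, -1] / 1 = (2, -2, -1).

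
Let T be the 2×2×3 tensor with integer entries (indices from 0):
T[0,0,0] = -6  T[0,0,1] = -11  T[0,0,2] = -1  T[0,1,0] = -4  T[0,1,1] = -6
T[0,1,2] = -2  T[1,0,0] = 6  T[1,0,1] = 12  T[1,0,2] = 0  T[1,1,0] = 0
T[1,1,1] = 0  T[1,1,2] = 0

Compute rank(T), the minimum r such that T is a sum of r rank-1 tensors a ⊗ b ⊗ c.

2

Lower bound: the mode-3 unfolding of T (rows indexed by k, columns by (i,j) = (0,0), (0,1), (1,0), (1,1)) is [[-6, -4, 6, 0], [-11, -6, 12, 0], [-1, -2, 0, 0]].
There the 2×2 minor on rows k ∈ {0, 1}, columns (i,j) ∈ {(0,0), (0,1)} is det [[-6, -4], [-11, -6]] = -8 ≠ 0, so this unfolding has rank ≥ 2; CP rank is at least every unfolding rank, so rank(T) ≥ 2. (This is only a lower bound: in general the CP rank may exceed every unfolding rank, so we still need to exhibit 2 rank-1 terms summing to T.)
Upper bound — finding two terms. Write S_k = T[:,:,k] for the frontal slices: S₀ = [[-6, -4], [6, 0]], S₁ = [[-11, -6], [12, 0]], S₂ = [[-1, -2], [0, 0]].
If T = a₁ ⊗ b₁ ⊗ c₁ + a₂ ⊗ b₂ ⊗ c₂ then each S_k = c₁[k]·a₁b₁ᵀ + c₂[k]·a₂b₂ᵀ. S₀ and S₁ are linearly independent, so a₁b₁ᵀ and a₂b₂ᵀ must span the same plane of matrices: they are the rank-1 matrices of the form x·S₀ + y·S₁.
det(x·S₀ + y·S₁) is 24·x² + 84·xy + 72·y² = 12·(2·x + 3·y)(x + 2·y), vanishing at (x:y) = (3:-2) and (2:-1).
M₁ = 3·S₀ − 2·S₁ = [[4, 0], [-6, 0]] = 2·[2, -3][1, 0]ᵀ and M₂ = 2·S₀ − S₁ = [[-1, -2], [0, 0]] = −[1, 0][1, 2]ᵀ, so take a₁ = [2, -3], b₁ = [1, 0], a₂ = [1, 0], b₂ = [1, 2].
Each slice is an integer combination of E₁ = a₁b₁ᵀ and E₂ = a₂b₂ᵀ: S₀ = −2·E₁ − 2·E₂, S₁ = −4·E₁ − 3·E₂, S₂ = −E₂; reading off coefficients, c₁ = [-2, -4, 0] and c₂ = [-2, -3, -1].
Hence T = [2, -3] ⊗ [1, 0] ⊗ [-2, -4, 0] + [1, 0] ⊗ [1, 2] ⊗ [-2, -3, -1], so rank(T) ≤ 2.
These bounds meet, so rank(T) = 2.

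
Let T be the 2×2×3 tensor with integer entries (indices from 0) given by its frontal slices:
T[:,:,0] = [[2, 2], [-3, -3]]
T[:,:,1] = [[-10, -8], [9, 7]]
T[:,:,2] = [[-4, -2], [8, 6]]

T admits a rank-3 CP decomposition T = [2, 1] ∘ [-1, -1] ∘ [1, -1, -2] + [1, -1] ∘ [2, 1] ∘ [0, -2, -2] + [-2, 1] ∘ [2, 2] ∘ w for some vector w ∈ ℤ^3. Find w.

w = [-1, 2, 1]

Subtract the known terms from T to get the rank-1 residual R = [-2, 1] ∘ [2, 2] ∘ w, so R[i,j,k] = a[i]·b[j]·w[k]. Pick indices with nonzero a[0]·b[0] = (-2)·(2) = -4. Only the fibre through (0,0,·) is needed: R[0,0,:] = T[0,0,:] − Σₗ aₗ[0]bₗ[0]cₗ = [2, -10, -4] − (2)·(-1)·[1, -1, -2] − (1)·(2)·[0, -2, -2] = [4, -8, -4]. Then w[k] = R[0,0,k] / -4 for each k, giving w = [4, -8, -4] / -4 = [-1, 2, 1].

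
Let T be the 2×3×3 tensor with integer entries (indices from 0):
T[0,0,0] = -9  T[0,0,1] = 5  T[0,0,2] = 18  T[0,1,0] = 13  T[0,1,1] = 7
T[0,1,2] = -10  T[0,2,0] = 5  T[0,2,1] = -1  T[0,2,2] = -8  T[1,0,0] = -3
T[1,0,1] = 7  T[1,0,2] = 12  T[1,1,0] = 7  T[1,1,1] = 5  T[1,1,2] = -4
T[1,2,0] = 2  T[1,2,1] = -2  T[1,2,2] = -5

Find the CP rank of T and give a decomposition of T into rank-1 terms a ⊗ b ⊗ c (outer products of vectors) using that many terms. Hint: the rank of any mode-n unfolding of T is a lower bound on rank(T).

rank(T) = 2

Lower bound: the mode-2 unfolding of T (rows indexed by j, columns by (i,k) = (0,0), (0,1), (0,2), (1,0), (1,1), (1,2)) is [[-9, 5, 18, -3, 7, 12], [13, 7, -10, 7, 5, -4], [5, -1, -8, 2, -2, -5]].
There the 2×2 minor on rows j ∈ {0, 1}, columns (i,k) ∈ {(0,0), (0,1)} is det [[-9, 5], [13, 7]] = -128 ≠ 0, so this unfolding has rank ≥ 2; CP rank is at least every unfolding rank, so rank(T) ≥ 2. (This is only a lower bound: in general the CP rank may exceed every unfolding rank, so we still need to exhibit 2 rank-1 terms summing to T.)
Upper bound — finding two terms. Write S_k = T[:,:,k] for the frontal slices: S₀ = [[-9, 13, 5], [-3, 7, 2]], S₁ = [[5, 7, -1], [7, 5, -2]], S₂ = [[18, -10, -8], [12, -4, -5]].
If T = a₁ ⊗ b₁ ⊗ c₁ + a₂ ⊗ b₂ ⊗ c₂ then each S_k = c₁[k]·a₁b₁ᵀ + c₂[k]·a₂b₂ᵀ. S₀ and S₁ are linearly independent, so a₁b₁ᵀ and a₂b₂ᵀ must span the same plane of matrices: they are the rank-1 matrices of the form x·S₀ + y·S₁.
The 2×2 minor of x·S₀ + y·S₁ on rows {0,1}, columns {0,1} is −24·x² − 80·xy − 24·y² = (-8)·(x + 3·y)(3·x + y), vanishing at (x:y) = (3:-1) and (1:-3).
M₁ = 3·S₀ − S₁ = [[-32, 32, 16], [-16, 16, 8]] = (-8)·[2, 1][2, -2, -1]ᵀ and M₂ = S₀ − 3·S₁ = [[-24, -8, 8], [-24, -8, 8]] = (-8)·[1, 1][3, 1, -1]ᵀ, so take a₁ = [2, 1], b₁ = [2, -2, -1], a₂ = [1, 1], b₂ = [3, 1, -1].
Each slice is an integer combination of E₁ = a₁b₁ᵀ and E₂ = a₂b₂ᵀ: S₀ = −3·E₁ + E₂, S₁ = −E₁ + 3·E₂, S₂ = 3·E₁ + 2·E₂; reading off coefficients, c₁ = [-3, -1, 3] and c₂ = [1, 3, 2].
Hence T = [2, 1] ⊗ [2, -2, -1] ⊗ [-3, -1, 3] + [1, 1] ⊗ [3, 1, -1] ⊗ [1, 3, 2], so rank(T) ≤ 2.
These bounds meet, so rank(T) = 2.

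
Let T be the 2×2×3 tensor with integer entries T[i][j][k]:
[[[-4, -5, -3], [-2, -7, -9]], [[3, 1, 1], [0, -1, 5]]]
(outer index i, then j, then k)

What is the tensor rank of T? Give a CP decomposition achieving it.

Lower bound: the mode-3 unfolding of T (rows indexed by k, columns by (i,j) = (0,0), (0,1), (1,0), (1,1)) is [[-4, -2, 3, 0], [-5, -7, 1, -1], [-3, -9, 1, 5]].
There the 3×3 minor on rows k ∈ {0, 1, 2}, columns (i,j) ∈ {(0,0), (0,1), (1,0)} is det [[-4, -2, 3], [-5, -7, 1], [-3, -9, 1]] = 60 ≠ 0, so this unfolding has rank ≥ 3; CP rank is at least every unfolding rank, so rank(T) ≥ 3. (This is only a lower bound: in general the CP rank may exceed every unfolding rank, so we still need to exhibit 3 rank-1 terms summing to T.)
Upper bound: T is a sum of 3 rank-1 terms, T = [1, -1] ⊗ [1, -1] ⊗ [-2, -1, 1] + [1, 0] ⊗ [1, 2] ⊗ [0, -4, 0] + [2, -1] ⊗ [1, 2] ⊗ [-1, 0, -2] (one valid choice — decompositions are not unique — normalised so each a, b is primitive with positive first nonzero entry; check it by expanding all entries), so rank(T) ≤ 3.
These bounds meet, so rank(T) = 3.
Check entry T[1,0,1] = 1: (-1)·(1)·(-1) + (0)·(1)·(-4) + (-1)·(1)·(0) = 1.

rank(T) = 3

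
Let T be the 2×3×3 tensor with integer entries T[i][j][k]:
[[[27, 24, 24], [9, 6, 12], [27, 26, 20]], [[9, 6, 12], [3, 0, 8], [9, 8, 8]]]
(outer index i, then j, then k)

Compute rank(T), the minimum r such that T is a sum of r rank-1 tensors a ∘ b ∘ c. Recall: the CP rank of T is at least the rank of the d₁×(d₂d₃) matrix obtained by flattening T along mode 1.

Lower bound: the mode-3 unfolding of T (rows indexed by k, columns by (i,j) = (0,0), (0,1), (0,2), (1,0), (1,1), (1,2)) is [[27, 9, 27, 9, 3, 9], [24, 6, 26, 6, 0, 8], [24, 12, 20, 12, 8, 8]].
There the 2×2 minor on rows k ∈ {0, 1}, columns (i,j) ∈ {(0,0), (0,1)} is det [[27, 9], [24, 6]] = -54 ≠ 0, so this unfolding has rank ≥ 2; CP rank is at least every unfolding rank, so rank(T) ≥ 2. (Flattening ranks never certify an upper bound on CP rank; for that we must actually write T with 2 rank-1 terms.)
Upper bound — finding two terms. Write S_k = T[:,:,k] for the frontal slices: S₀ = [[27, 9, 27], [9, 3, 9]], S₁ = [[24, 6, 26], [6, 0, 8]], S₂ = [[24, 12, 20], [12, 8, 8]].
If T = a₁ ∘ b₁ ∘ c₁ + a₂ ∘ b₂ ∘ c₂ then each S_k = c₁[k]·a₁b₁ᵀ + c₂[k]·a₂b₂ᵀ. S₀ and S₁ are linearly independent, so a₁b₁ᵀ and a₂b₂ᵀ must span the same plane of matrices: they are the rank-1 matrices of the form x·S₀ + y·S₁.
The 2×2 minor of x·S₀ + y·S₁ on rows {0,1}, columns {0,1} is −36·xy − 36·y² = (-36)·(y)(x + y), vanishing at (x:y) = (1:0) and (1:-1).
M₁ = S₀ = [[27, 9, 27], [9, 3, 9]] = 3·[3, 1][3, 1, 3]ᵀ and M₂ = S₀ − S₁ = [[3, 3, 1], [3, 3, 1]] = [1, 1][3, 3, 1]ᵀ, so take a₁ = [3, 1], b₁ = [3, 1, 3], a₂ = [1, 1], b₂ = [3, 3, 1].
Each slice is an integer combination of E₁ = a₁b₁ᵀ and E₂ = a₂b₂ᵀ: S₀ = 3·E₁, S₁ = 3·E₁ − E₂, S₂ = 2·E₁ + 2·E₂; reading off coefficients, c₁ = [3, 3, 2] and c₂ = [0, -1, 2].
Hence T = [3, 1] ∘ [3, 1, 3] ∘ [3, 3, 2] + [1, 1] ∘ [3, 3, 1] ∘ [0, -1, 2], so rank(T) ≤ 2.
These bounds meet, so rank(T) = 2.

2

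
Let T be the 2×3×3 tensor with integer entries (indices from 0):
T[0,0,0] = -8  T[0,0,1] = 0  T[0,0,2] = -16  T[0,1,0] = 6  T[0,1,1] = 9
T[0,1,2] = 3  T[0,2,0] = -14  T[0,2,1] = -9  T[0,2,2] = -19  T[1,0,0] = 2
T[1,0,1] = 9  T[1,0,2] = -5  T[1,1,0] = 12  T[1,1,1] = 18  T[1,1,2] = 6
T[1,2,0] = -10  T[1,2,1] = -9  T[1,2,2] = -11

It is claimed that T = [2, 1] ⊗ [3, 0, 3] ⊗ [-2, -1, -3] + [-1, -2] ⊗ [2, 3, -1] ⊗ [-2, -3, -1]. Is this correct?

Yes

Reconstruct entrywise from the claimed factors. For example, T[1,2,0] = -10 and Σₗ aₗ[1]bₗ[2]cₗ[0] = (1)·(3)·(-2) + (-2)·(-1)·(-2) = -10; checking all 18 entries, every one matches. The claim holds.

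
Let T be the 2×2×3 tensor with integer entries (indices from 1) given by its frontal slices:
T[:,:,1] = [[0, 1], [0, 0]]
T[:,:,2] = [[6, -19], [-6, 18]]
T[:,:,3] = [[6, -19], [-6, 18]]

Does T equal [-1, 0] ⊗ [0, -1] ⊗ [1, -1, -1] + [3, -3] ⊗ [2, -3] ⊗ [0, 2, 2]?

No

Reconstruct entry (1,1,2) from the claimed factors: Σₗ aₗ[1]bₗ[1]cₗ[2] = (-1)·(0)·(-1) + (3)·(2)·(2) = 12, but T[1,1,2] = 6. The claim is false.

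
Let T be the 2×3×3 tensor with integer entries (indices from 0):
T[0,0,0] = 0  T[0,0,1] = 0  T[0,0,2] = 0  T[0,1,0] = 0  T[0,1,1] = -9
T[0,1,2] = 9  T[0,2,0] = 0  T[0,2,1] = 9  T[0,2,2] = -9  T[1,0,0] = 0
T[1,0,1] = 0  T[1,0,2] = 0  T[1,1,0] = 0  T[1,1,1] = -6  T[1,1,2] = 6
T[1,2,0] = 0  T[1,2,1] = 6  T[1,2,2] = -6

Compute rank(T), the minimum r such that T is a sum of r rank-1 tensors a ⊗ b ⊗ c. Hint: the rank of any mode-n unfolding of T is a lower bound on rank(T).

1

Lower bound: T ≠ 0 (e.g. T[0,1,1] = -9), so rank(T) ≥ 1.
Upper bound: if T = a ⊗ b ⊗ c then every fibre of T is a multiple of the corresponding factor, so read the factors off the fibres through the nonzero entry T[0,1,1] = -9.
The mode-1 fibre T[:,1,1] = [-9, -6] gives a = [3, 2] (primitive direction); the mode-2 fibre T[0,:,1] = [0, -9, 9] gives b = [0, 1, -1]; then c[k] = T[0,1,k] / (a[0]·b[1]) = [0, -9, 9] / 3 = [0, -3, 3].
Expanding [3, 2] ⊗ [0, 1, -1] ⊗ [0, -3, 3] reproduces all 18 entries of T, so T = [3, 2] ⊗ [0, 1, -1] ⊗ [0, -3, 3] and rank(T) ≤ 1.
These bounds meet, so rank(T) = 1.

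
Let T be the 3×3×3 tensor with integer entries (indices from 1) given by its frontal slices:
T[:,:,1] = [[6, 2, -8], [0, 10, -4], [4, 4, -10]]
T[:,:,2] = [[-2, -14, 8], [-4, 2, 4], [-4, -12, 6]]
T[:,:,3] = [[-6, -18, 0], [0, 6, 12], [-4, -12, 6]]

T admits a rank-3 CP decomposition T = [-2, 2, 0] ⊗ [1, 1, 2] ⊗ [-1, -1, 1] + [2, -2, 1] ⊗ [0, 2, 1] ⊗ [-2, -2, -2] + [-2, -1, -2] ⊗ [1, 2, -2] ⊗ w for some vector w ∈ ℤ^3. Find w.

w = [-2, 2, 2]

Subtract the known terms from T to get the rank-1 residual R = [-2, -1, -2] ⊗ [1, 2, -2] ⊗ w, so R[i,j,k] = a[i]·b[j]·w[k]. Pick indices with nonzero a[1]·b[1] = (-2)·(1) = -2. Only the fibre through (1,1,·) is needed: R[1,1,:] = T[1,1,:] − Σₗ aₗ[1]bₗ[1]cₗ = [6, -2, -6] − (-2)·(1)·[-1, -1, 1] − (2)·(0)·[-2, -2, -2] = [4, -4, -4]. Then w[k] = R[1,1,k] / -2 for each k, giving w = [4, -4, -4] / -2 = [-2, 2, 2].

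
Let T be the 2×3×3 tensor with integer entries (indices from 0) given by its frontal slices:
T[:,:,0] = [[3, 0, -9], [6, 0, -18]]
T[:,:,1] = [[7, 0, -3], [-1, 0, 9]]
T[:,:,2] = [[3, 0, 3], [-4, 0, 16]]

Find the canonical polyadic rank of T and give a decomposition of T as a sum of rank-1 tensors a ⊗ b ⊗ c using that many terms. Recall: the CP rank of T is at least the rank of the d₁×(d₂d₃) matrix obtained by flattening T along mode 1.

Lower bound: the mode-2 unfolding of T (rows indexed by j, columns by (i,k) = (0,0), (0,1), (0,2), (1,0), (1,1), (1,2)) is [[3, 7, 3, 6, -1, -4], [0, 0, 0, 0, 0, 0], [-9, -3, 3, -18, 9, 16]].
There the 2×2 minor on rows j ∈ {0, 2}, columns (i,k) ∈ {(0,0), (0,1)} is det [[3, 7], [-9, -3]] = 54 ≠ 0, so this unfolding has rank ≥ 2; CP rank is at least every unfolding rank, so rank(T) ≥ 2. (This is only a lower bound: in general the CP rank may exceed every unfolding rank, so we still need to exhibit 2 rank-1 terms summing to T.)
Upper bound — finding two terms. Write S_k = T[:,:,k] for the frontal slices: S₀ = [[3, 0, -9], [6, 0, -18]], S₁ = [[7, 0, -3], [-1, 0, 9]], S₂ = [[3, 0, 3], [-4, 0, 16]].
If T = a₁ ⊗ b₁ ⊗ c₁ + a₂ ⊗ b₂ ⊗ c₂ then each S_k = c₁[k]·a₁b₁ᵀ + c₂[k]·a₂b₂ᵀ. S₀ and S₁ are linearly independent, so a₁b₁ᵀ and a₂b₂ᵀ must span the same plane of matrices: they are the rank-1 matrices of the form x·S₀ + y·S₁.
The 2×2 minor of x·S₀ + y·S₁ on rows {0,1}, columns {0,2} is −90·xy + 60·y² = (-30)·(3·x − 2·y)(y), vanishing at (x:y) = (2:3) and (1:0).
M₁ = 2·S₀ + 3·S₁ = [[27, 0, -27], [9, 0, -9]] = 9·(3, 1)(1, 0, -1)ᵀ and M₂ = S₀ = [[3, 0, -9], [6, 0, -18]] = 3·(1, 2)(1, 0, -3)ᵀ, so take a₁ = (3, 1), b₁ = (1, 0, -1), a₂ = (1, 2), b₂ = (1, 0, -3).
Each slice is an integer combination of E₁ = a₁b₁ᵀ and E₂ = a₂b₂ᵀ: S₀ = 3·E₂, S₁ = 3·E₁ − 2·E₂, S₂ = 2·E₁ − 3·E₂; reading off coefficients, c₁ = (0, 3, 2) and c₂ = (3, -2, -3).
Hence T = (3, 1) ⊗ (1, 0, -1) ⊗ (0, 3, 2) + (1, 2) ⊗ (1, 0, -3) ⊗ (3, -2, -3), so rank(T) ≤ 2.
These bounds meet, so rank(T) = 2.
Check entry T[1,2,1] = 9: (1)·(-1)·(3) + (2)·(-3)·(-2) = 9.

rank(T) = 2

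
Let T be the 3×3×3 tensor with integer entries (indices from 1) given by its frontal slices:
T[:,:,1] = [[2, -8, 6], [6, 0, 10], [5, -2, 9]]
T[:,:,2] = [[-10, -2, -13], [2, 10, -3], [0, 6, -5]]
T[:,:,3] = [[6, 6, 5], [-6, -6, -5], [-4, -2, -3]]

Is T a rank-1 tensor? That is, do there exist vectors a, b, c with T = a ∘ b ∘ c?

The mode-1 unfolding of T (rows indexed by i, columns by (j,k) = (1,1), (1,2), (1,3), (2,1), (2,2), (2,3), (3,1), (3,2), (3,3)) is [[2, -10, 6, -8, -2, 6, 6, -13, 5], [6, 2, -6, 0, 10, -6, 10, -3, -5], [5, 0, -4, -2, 6, -2, 9, -5, -3]].
There the 3×3 minor on rows i ∈ {1, 2, 3}, columns (j,k) ∈ {(1,1), (1,2), (1,3)} is det [[2, -10, 6], [6, 2, -6], [5, 0, -4]] = -16 ≠ 0, so this unfolding has rank ≥ 3; CP rank is at least every unfolding rank, so rank(T) ≥ 3.
In particular rank(T) ≥ 3 > 1, so T is not rank-1.

No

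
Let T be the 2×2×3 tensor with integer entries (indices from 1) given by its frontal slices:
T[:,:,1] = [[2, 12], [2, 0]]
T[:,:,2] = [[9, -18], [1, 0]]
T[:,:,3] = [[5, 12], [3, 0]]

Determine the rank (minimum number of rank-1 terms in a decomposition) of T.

2

Lower bound: the mode-1 unfolding of T (rows indexed by i, columns by (j,k) = (1,1), (1,2), (1,3), (2,1), (2,2), (2,3)) is [[2, 9, 5, 12, -18, 12], [2, 1, 3, 0, 0, 0]].
There the 2×2 minor on rows i ∈ {1, 2}, columns (j,k) ∈ {(1,1), (1,2)} is det [[2, 9], [2, 1]] = -16 ≠ 0, so this unfolding has rank ≥ 2; CP rank is at least every unfolding rank, so rank(T) ≥ 2. (Flattening ranks never certify an upper bound on CP rank; for that we must actually write T with 2 rank-1 terms.)
Upper bound — finding two terms. Write S_k = T[:,:,k] for the frontal slices: S₁ = [[2, 12], [2, 0]], S₂ = [[9, -18], [1, 0]], S₃ = [[5, 12], [3, 0]].
If T = a₁ ⊗ b₁ ⊗ c₁ + a₂ ⊗ b₂ ⊗ c₂ then each S_k = c₁[k]·a₁b₁ᵀ + c₂[k]·a₂b₂ᵀ. S₁ and S₂ are linearly independent, so a₁b₁ᵀ and a₂b₂ᵀ must span the same plane of matrices: they are the rank-1 matrices of the form x·S₁ + y·S₂.
det(x·S₁ + y·S₂) is −24·x² + 24·xy + 18·y² = (-6)·(2·x − 3·y)(2·x + y), vanishing at (x:y) = (3:2) and (1:-2).
M₁ = 3·S₁ + 2·S₂ = [[24, 0], [8, 0]] = 8·[3, 1][1, 0]ᵀ and M₂ = S₁ − 2·S₂ = [[-16, 48], [0, 0]] = (-16)·[1, 0][1, -3]ᵀ, so take a₁ = [3, 1], b₁ = [1, 0], a₂ = [1, 0], b₂ = [1, -3].
Each slice is an integer combination of E₁ = a₁b₁ᵀ and E₂ = a₂b₂ᵀ: S₁ = 2·E₁ − 4·E₂, S₂ = E₁ + 6·E₂, S₃ = 3·E₁ − 4·E₂; reading off coefficients, c₁ = [2, 1, 3] and c₂ = [-4, 6, -4].
Hence T = [3, 1] ⊗ [1, 0] ⊗ [2, 1, 3] + [1, 0] ⊗ [1, -3] ⊗ [-4, 6, -4], so rank(T) ≤ 2.
These bounds meet, so rank(T) = 2.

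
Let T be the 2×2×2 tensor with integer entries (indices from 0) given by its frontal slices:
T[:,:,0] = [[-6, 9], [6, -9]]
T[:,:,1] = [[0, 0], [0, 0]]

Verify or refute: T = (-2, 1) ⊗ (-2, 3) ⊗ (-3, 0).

No

Reconstruct entry (0,0,0) from the claimed factors: Σₗ aₗ[0]bₗ[0]cₗ[0] = (-2)·(-2)·(-3) = -12, but T[0,0,0] = -6. The claim is false.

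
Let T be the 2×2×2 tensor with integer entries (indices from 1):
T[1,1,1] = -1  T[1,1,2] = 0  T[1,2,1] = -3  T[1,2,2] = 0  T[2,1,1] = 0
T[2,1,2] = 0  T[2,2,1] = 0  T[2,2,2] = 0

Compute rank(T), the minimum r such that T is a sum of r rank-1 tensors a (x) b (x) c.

1

Lower bound: T ≠ 0 (e.g. T[1,1,1] = -1), so rank(T) ≥ 1.
Upper bound: if T = a (x) b (x) c then every fibre of T is a multiple of the corresponding factor, so read the factors off the fibres through the nonzero entry T[1,1,1] = -1.
The mode-1 fibre T[:,1,1] = [-1, 0] gives a = (1, 0) (primitive direction); the mode-2 fibre T[1,:,1] = [-1, -3] gives b = (1, 3); then c[k] = T[1,1,k] / (a[1]·b[1]) = [-1, 0] / 1 = (-1, 0).
Expanding (1, 0) (x) (1, 3) (x) (-1, 0) reproduces all 8 entries of T, so T = (1, 0) (x) (1, 3) (x) (-1, 0) and rank(T) ≤ 1.
These bounds meet, so rank(T) = 1.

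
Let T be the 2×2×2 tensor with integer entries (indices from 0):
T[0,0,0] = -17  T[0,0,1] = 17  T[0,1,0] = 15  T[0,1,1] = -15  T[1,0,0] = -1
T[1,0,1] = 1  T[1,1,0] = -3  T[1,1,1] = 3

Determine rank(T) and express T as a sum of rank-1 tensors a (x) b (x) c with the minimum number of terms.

Lower bound: in the mode-1 unfolding of T (rows indexed by i, columns by (j,k)) the 2×2 minor on rows i ∈ {0, 1}, columns (j,k) ∈ {(0,0), (1,0)} is det [[-17, 15], [-1, -3]] = 66 ≠ 0, so that unfolding has rank ≥ 2 and hence rank(T) ≥ 2 (CP rank is at least every unfolding rank, though it can be larger).
Upper bound: T[:,:,k] = c[k]·M for every slice, with c = [1, -1] and M = [[-17, 15], [-1, -3]] (rows i, columns j).
Splitting M by its rows (i = 0, 1), M = [1, 0][-17, 15]ᵀ + [0, 1][-1, -3]ᵀ.
Hence T = [1, 0] (x) [-17, 15] (x) [1, -1] + [0, 1] (x) [-1, -3] (x) [1, -1], so rank(T) ≤ 2.
These bounds meet, so rank(T) = 2.

rank(T) = 2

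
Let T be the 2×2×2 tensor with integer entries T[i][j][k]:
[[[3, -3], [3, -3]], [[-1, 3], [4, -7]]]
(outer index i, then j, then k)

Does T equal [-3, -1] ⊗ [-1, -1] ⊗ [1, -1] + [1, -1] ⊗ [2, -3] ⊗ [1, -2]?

Reconstruct entry (0,0,0) from the claimed factors: Σₗ aₗ[0]bₗ[0]cₗ[0] = (-3)·(-1)·(1) + (1)·(2)·(1) = 5, but T[0,0,0] = 3. The claim is false.

No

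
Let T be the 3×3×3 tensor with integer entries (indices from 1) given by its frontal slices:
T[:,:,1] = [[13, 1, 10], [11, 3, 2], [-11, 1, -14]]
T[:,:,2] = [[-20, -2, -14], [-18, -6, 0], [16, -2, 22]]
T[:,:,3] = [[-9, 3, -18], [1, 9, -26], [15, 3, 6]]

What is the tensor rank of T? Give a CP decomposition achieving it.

rank(T) = 2

Lower bound: in the mode-3 unfolding of T (rows indexed by k, columns by (i,j)) the 2×2 minor on rows k ∈ {1, 2}, columns (i,j) ∈ {(1,1), (1,2)} is det [[13, 1], [-20, -2]] = -6 ≠ 0, so that unfolding has rank ≥ 2 and hence rank(T) ≥ 2 (CP rank is at least every unfolding rank, though it can be larger).
Upper bound: with S_k = T[:,:,k], the two rank-1 terms a₁b₁ᵀ, a₂b₂ᵀ are the rank-1 members of the pencil x·S₁ + y·S₂.
The 2×2 minor of x·S₁ + y·S₂ on rows {1,2}, columns {1,2} is 28·x² − 98·xy + 84·y² = 14·(2·x − 3·y)(x − 2·y), vanishing at (x:y) = (3:2) and (2:1).
M₁ = 3·S₁ + 2·S₂ = [[-1, -1, 2], [-3, -3, 6], [-1, -1, 2]] = −(1, 3, 1)(1, 1, -2)ᵀ and M₂ = 2·S₁ + S₂ = [[6, 0, 6], [4, 0, 4], [-6, 0, -6]] = 2·(3, 2, -3)(1, 0, 1)ᵀ, so take a₁ = (1, 3, 1), b₁ = (1, 1, -2), a₂ = (3, 2, -3), b₂ = (1, 0, 1).
Each slice is an integer combination of E₁ = a₁b₁ᵀ and E₂ = a₂b₂ᵀ: S₁ = E₁ + 4·E₂, S₂ = −2·E₁ − 6·E₂, S₃ = 3·E₁ − 4·E₂; reading off coefficients, c₁ = (1, -2, 3) and c₂ = (4, -6, -4).
Hence T = (1, 3, 1) (x) (1, 1, -2) (x) (1, -2, 3) + (3, 2, -3) (x) (1, 0, 1) (x) (4, -6, -4), so rank(T) ≤ 2.
These bounds meet, so rank(T) = 2.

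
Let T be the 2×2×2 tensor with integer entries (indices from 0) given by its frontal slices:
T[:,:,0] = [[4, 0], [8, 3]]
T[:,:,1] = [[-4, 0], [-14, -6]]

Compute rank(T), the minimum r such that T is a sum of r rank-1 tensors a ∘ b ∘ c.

2

Lower bound: the mode-2 unfolding of T (rows indexed by j, columns by (i,k) = (0,0), (0,1), (1,0), (1,1)) is [[4, -4, 8, -14], [0, 0, 3, -6]].
There the 2×2 minor on rows j ∈ {0, 1}, columns (i,k) ∈ {(0,0), (1,0)} is det [[4, 8], [0, 3]] = 12 ≠ 0, so this unfolding has rank ≥ 2; CP rank is at least every unfolding rank, so rank(T) ≥ 2. (Flattening ranks never certify an upper bound on CP rank; for that we must actually write T with 2 rank-1 terms.)
Upper bound — finding two terms. Write S_k = T[:,:,k] for the frontal slices: S₀ = [[4, 0], [8, 3]], S₁ = [[-4, 0], [-14, -6]].
If T = a₁ ∘ b₁ ∘ c₁ + a₂ ∘ b₂ ∘ c₂ then each S_k = c₁[k]·a₁b₁ᵀ + c₂[k]·a₂b₂ᵀ. S₀ and S₁ are linearly independent, so a₁b₁ᵀ and a₂b₂ᵀ must span the same plane of matrices: they are the rank-1 matrices of the form x·S₀ + y·S₁.
det(x·S₀ + y·S₁) is 12·x² − 36·xy + 24·y² = 12·(x − 2·y)(x − y), vanishing at (x:y) = (2:1) and (1:1).
M₁ = 2·S₀ + S₁ = [[4, 0], [2, 0]] = 2·(2, 1)(1, 0)ᵀ and M₂ = S₀ + S₁ = [[0, 0], [-6, -3]] = (-3)·(0, 1)(2, 1)ᵀ, so take a₁ = (2, 1), b₁ = (1, 0), a₂ = (0, 1), b₂ = (2, 1).
Each slice is an integer combination of E₁ = a₁b₁ᵀ and E₂ = a₂b₂ᵀ: S₀ = 2·E₁ + 3·E₂, S₁ = −2·E₁ − 6·E₂; reading off coefficients, c₁ = (2, -2) and c₂ = (3, -6).
Hence T = (2, 1) ∘ (1, 0) ∘ (2, -2) + (0, 1) ∘ (2, 1) ∘ (3, -6), so rank(T) ≤ 2.
These bounds meet, so rank(T) = 2.
Check entry T[1,0,1] = -14: (1)·(1)·(-2) + (1)·(2)·(-6) = -14.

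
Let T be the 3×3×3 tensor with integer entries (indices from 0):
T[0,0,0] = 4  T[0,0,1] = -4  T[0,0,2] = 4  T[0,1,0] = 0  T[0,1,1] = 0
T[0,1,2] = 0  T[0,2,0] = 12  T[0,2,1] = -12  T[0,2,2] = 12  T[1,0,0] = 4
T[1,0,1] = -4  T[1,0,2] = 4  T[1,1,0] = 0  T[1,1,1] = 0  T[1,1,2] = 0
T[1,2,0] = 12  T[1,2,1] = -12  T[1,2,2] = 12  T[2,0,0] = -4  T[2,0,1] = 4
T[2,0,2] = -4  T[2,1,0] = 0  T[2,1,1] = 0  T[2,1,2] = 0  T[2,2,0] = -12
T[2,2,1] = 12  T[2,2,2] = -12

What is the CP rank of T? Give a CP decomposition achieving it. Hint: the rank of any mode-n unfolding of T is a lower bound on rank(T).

rank(T) = 1

Lower bound: T ≠ 0 (e.g. T[0,0,0] = 4), so rank(T) ≥ 1.
Upper bound: if T = a ⊗ b ⊗ c then every fibre of T is a multiple of the corresponding factor, so read the factors off the fibres through the nonzero entry T[0,0,0] = 4.
The mode-1 fibre T[:,0,0] = [4, 4, -4] gives a = [1, 1, -1] (primitive direction); the mode-2 fibre T[0,:,0] = [4, 0, 12] gives b = [1, 0, 3]; then c[k] = T[0,0,k] / (a[0]·b[0]) = [4, -4, 4] / 1 = [4, -4, 4].
Expanding [1, 1, -1] ⊗ [1, 0, 3] ⊗ [4, -4, 4] reproduces all 27 entries of T, so T = [1, 1, -1] ⊗ [1, 0, 3] ⊗ [4, -4, 4] and rank(T) ≤ 1.
These bounds meet, so rank(T) = 1.
Check entry T[0,2,1] = -12: (1)·(3)·(-4) = -12.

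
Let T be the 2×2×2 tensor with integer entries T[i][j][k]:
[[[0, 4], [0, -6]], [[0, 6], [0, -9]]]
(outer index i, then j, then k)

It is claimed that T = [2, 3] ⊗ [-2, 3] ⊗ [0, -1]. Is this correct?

Yes

Reconstruct entrywise from the claimed factors. For example, T[0,0,1] = 4 and Σₗ aₗ[0]bₗ[0]cₗ[1] = (2)·(-2)·(-1) = 4; checking all 8 entries, every one matches. The claim holds.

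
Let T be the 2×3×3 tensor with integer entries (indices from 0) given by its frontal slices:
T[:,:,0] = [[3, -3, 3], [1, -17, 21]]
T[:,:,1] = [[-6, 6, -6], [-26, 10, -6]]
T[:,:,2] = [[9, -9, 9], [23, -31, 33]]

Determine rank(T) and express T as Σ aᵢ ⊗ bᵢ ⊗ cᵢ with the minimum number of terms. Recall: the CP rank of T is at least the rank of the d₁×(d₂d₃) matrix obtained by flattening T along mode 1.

Lower bound: the mode-2 unfolding of T (rows indexed by j, columns by (i,k) = (0,0), (0,1), (0,2), (1,0), (1,1), (1,2)) is [[3, -6, 9, 1, -26, 23], [-3, 6, -9, -17, 10, -31], [3, -6, 9, 21, -6, 33]].
There the 2×2 minor on rows j ∈ {0, 1}, columns (i,k) ∈ {(0,0), (1,0)} is det [[3, 1], [-3, -17]] = -48 ≠ 0, so this unfolding has rank ≥ 2; CP rank is at least every unfolding rank, so rank(T) ≥ 2. (Flattening ranks never certify an upper bound on CP rank; for that we must actually write T with 2 rank-1 terms.)
Upper bound — finding two terms. Write S_k = T[:,:,k] for the frontal slices: S₀ = [[3, -3, 3], [1, -17, 21]], S₁ = [[-6, 6, -6], [-26, 10, -6]], S₂ = [[9, -9, 9], [23, -31, 33]].
If T = a₁ ⊗ b₁ ⊗ c₁ + a₂ ⊗ b₂ ⊗ c₂ then each S_k = c₁[k]·a₁b₁ᵀ + c₂[k]·a₂b₂ᵀ. S₀ and S₁ are linearly independent, so a₁b₁ᵀ and a₂b₂ᵀ must span the same plane of matrices: they are the rank-1 matrices of the form x·S₀ + y·S₁.
The 2×2 minor of x·S₀ + y·S₁ on rows {0,1}, columns {0,1} is −48·x² + 48·xy + 96·y² = (-48)·(x − 2·y)(x + y), vanishing at (x:y) = (2:1) and (1:-1).
M₁ = 2·S₀ + S₁ = [[0, 0, 0], [-24, -24, 36]] = (-12)·[0, 1][2, 2, -3]ᵀ and M₂ = S₀ − S₁ = [[9, -9, 9], [27, -27, 27]] = 9·[1, 3][1, -1, 1]ᵀ, so take a₁ = [0, 1], b₁ = [2, 2, -3], a₂ = [1, 3], b₂ = [1, -1, 1].
Each slice is an integer combination of E₁ = a₁b₁ᵀ and E₂ = a₂b₂ᵀ: S₀ = −4·E₁ + 3·E₂, S₁ = −4·E₁ − 6·E₂, S₂ = −2·E₁ + 9·E₂; reading off coefficients, c₁ = [-4, -4, -2] and c₂ = [3, -6, 9].
Hence T = [0, 1] ⊗ [2, 2, -3] ⊗ [-4, -4, -2] + [1, 3] ⊗ [1, -1, 1] ⊗ [3, -6, 9], so rank(T) ≤ 2.
These bounds meet, so rank(T) = 2.
Check entry T[1,2,2] = 33: (1)·(-3)·(-2) + (3)·(1)·(9) = 33.

rank(T) = 2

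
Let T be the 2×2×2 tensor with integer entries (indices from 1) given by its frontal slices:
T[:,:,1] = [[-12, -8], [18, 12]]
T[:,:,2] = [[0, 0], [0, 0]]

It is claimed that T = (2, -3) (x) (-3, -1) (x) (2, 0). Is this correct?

Reconstruct entry (1,2,1) from the claimed factors: Σₗ aₗ[1]bₗ[2]cₗ[1] = (2)·(-1)·(2) = -4, but T[1,2,1] = -8. The claim is false.

No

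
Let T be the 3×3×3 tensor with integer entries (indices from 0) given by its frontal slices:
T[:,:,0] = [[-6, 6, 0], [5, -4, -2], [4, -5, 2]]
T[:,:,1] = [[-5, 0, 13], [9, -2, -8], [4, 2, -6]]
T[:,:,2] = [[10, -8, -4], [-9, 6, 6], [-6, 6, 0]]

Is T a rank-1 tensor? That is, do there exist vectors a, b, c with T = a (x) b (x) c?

No

The mode-1 unfolding of T (rows indexed by i, columns by (j,k) = (0,0), (0,1), (0,2), (1,0), (1,1), (1,2), (2,0), (2,1), (2,2)) is [[-6, -5, 10, 6, 0, -8, 0, 13, -4], [5, 9, -9, -4, -2, 6, -2, -8, 6], [4, 4, -6, -5, 2, 6, 2, -6, 0]].
There the 3×3 minor on rows i ∈ {0, 1, 2}, columns (j,k) ∈ {(0,0), (0,1), (0,2)} is det [[-6, -5, 10], [5, 9, -9], [4, 4, -6]] = -22 ≠ 0, so this unfolding has rank ≥ 3; CP rank is at least every unfolding rank, so rank(T) ≥ 3.
In particular rank(T) ≥ 3 > 1, so T is not rank-1.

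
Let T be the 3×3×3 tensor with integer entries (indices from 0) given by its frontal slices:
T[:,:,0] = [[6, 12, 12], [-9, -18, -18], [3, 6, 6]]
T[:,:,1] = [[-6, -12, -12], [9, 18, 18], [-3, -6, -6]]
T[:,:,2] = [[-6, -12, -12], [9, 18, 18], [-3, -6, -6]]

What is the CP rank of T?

1

Lower bound: T ≠ 0 (e.g. T[0,0,0] = 6), so rank(T) ≥ 1.
Upper bound: the mode-1 fibre T[:,0,0] = [6, -9, 3] gives a = [2, -3, 1] (primitive direction); the mode-2 fibre T[0,:,0] = [6, 12, 12] gives b = [1, 2, 2]; then c[k] = T[0,0,k] / (a[0]·b[0]) = [6, -6, -6] / 2 = [3, -3, -3].
Expanding [2, -3, 1] ∘ [1, 2, 2] ∘ [3, -3, -3] reproduces all 27 entries of T, so T = [2, -3, 1] ∘ [1, 2, 2] ∘ [3, -3, -3] and rank(T) ≤ 1.
These bounds meet, so rank(T) = 1.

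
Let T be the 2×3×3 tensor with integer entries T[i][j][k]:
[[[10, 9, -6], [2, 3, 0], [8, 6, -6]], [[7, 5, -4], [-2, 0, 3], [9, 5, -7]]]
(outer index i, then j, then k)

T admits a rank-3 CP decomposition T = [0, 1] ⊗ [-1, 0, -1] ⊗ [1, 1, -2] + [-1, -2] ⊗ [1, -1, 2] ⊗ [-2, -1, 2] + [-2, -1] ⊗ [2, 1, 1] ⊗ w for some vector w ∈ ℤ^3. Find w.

w = [-2, -2, 1]

Subtract the known terms from T to get the rank-1 residual R = [-2, -1] ⊗ [2, 1, 1] ⊗ w, so R[i,j,k] = a[i]·b[j]·w[k]. Pick indices with nonzero a[0]·b[0] = (-2)·(2) = -4. Only the fibre through (0,0,·) is needed: R[0,0,:] = T[0,0,:] − Σₗ aₗ[0]bₗ[0]cₗ = [10, 9, -6] − (0)·(-1)·[1, 1, -2] − (-1)·(1)·[-2, -1, 2] = [8, 8, -4]. Then w[k] = R[0,0,k] / -4 for each k, giving w = [8, 8, -4] / -4 = [-2, -2, 1].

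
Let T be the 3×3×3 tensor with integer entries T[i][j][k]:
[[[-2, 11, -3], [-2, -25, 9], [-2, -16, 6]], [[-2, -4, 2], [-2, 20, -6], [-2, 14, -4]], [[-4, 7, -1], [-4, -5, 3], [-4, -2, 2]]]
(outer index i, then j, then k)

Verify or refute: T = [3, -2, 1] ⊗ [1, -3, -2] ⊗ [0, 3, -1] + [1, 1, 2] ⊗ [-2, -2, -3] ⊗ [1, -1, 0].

No

Reconstruct entry (0,2,0) from the claimed factors: Σₗ aₗ[0]bₗ[2]cₗ[0] = (3)·(-2)·(0) + (1)·(-3)·(1) = -3, but T[0,2,0] = -2. The claim is false.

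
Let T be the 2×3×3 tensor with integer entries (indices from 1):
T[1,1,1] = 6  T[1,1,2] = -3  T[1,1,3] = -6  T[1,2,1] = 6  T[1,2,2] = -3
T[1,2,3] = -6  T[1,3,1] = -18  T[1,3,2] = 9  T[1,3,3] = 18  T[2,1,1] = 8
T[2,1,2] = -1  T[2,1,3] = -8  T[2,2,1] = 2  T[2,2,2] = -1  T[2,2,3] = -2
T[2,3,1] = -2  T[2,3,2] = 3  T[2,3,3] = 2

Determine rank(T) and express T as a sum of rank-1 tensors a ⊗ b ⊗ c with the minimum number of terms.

rank(T) = 2

Lower bound: the mode-1 unfolding of T (rows indexed by i, columns by (j,k) = (1,1), (1,2), (1,3), (2,1), (2,2), (2,3), (3,1), (3,2), (3,3)) is [[6, -3, -6, 6, -3, -6, -18, 9, 18], [8, -1, -8, 2, -1, -2, -2, 3, 2]].
There the 2×2 minor on rows i ∈ {1, 2}, columns (j,k) ∈ {(1,1), (1,2)} is det [[6, -3], [8, -1]] = 18 ≠ 0, so this unfolding has rank ≥ 2; CP rank is at least every unfolding rank, so rank(T) ≥ 2. (This is only a lower bound: in general the CP rank may exceed every unfolding rank, so we still need to exhibit 2 rank-1 terms summing to T.)
Upper bound — finding two terms. Write S_k = T[:,:,k] for the frontal slices: S₁ = [[6, 6, -18], [8, 2, -2]], S₂ = [[-3, -3, 9], [-1, -1, 3]], S₃ = [[-6, -6, 18], [-8, -2, 2]].
If T = a₁ ⊗ b₁ ⊗ c₁ + a₂ ⊗ b₂ ⊗ c₂ then each S_k = c₁[k]·a₁b₁ᵀ + c₂[k]·a₂b₂ᵀ. S₁ and S₂ are linearly independent, so a₁b₁ᵀ and a₂b₂ᵀ must span the same plane of matrices: they are the rank-1 matrices of the form x·S₁ + y·S₂.
The 2×2 minor of x·S₁ + y·S₂ on rows {1,2}, columns {1,2} is −36·x² + 18·xy = (-18)·(2·x − y)(x), vanishing at (x:y) = (1:2) and (0:1).
M₁ = S₁ + 2·S₂ = [[0, 0, 0], [6, 0, 4]] = 2·[0, 1][3, 0, 2]ᵀ and M₂ = S₂ = [[-3, -3, 9], [-1, -1, 3]] = −[3, 1][1, 1, -3]ᵀ, so take a₁ = [0, 1], b₁ = [3, 0, 2], a₂ = [3, 1], b₂ = [1, 1, -3].
Each slice is an integer combination of E₁ = a₁b₁ᵀ and E₂ = a₂b₂ᵀ: S₁ = 2·E₁ + 2·E₂, S₂ = −E₂, S₃ = −2·E₁ − 2·E₂; reading off coefficients, c₁ = [2, 0, -2] and c₂ = [2, -1, -2].
Hence T = [0, 1] ⊗ [3, 0, 2] ⊗ [2, 0, -2] + [3, 1] ⊗ [1, 1, -3] ⊗ [2, -1, -2], so rank(T) ≤ 2.
These bounds meet, so rank(T) = 2.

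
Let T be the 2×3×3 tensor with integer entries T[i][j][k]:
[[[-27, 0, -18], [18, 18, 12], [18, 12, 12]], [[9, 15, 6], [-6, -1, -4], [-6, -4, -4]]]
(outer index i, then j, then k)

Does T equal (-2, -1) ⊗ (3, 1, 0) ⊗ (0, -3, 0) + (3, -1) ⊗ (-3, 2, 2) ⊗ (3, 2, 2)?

Yes

Reconstruct entrywise from the claimed factors. For example, T[0,1,0] = 18 and Σₗ aₗ[0]bₗ[1]cₗ[0] = (-2)·(1)·(0) + (3)·(2)·(3) = 18; checking all 18 entries, every one matches. The claim holds.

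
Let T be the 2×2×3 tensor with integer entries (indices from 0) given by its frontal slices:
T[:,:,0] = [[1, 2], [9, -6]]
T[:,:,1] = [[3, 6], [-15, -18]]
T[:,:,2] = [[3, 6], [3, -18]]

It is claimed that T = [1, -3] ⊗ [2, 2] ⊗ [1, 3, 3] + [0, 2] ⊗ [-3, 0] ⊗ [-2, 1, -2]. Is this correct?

No

Reconstruct entry (0,0,0) from the claimed factors: Σₗ aₗ[0]bₗ[0]cₗ[0] = (1)·(2)·(1) + (0)·(-3)·(-2) = 2, but T[0,0,0] = 1. The claim is false.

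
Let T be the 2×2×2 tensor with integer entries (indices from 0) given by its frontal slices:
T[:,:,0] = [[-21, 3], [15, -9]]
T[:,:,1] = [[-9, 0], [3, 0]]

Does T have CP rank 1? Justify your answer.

The mode-3 unfolding of T (rows indexed by k, columns by (i,j) = (0,0), (0,1), (1,0), (1,1)) is [[-21, 3, 15, -9], [-9, 0, 3, 0]].
There the 2×2 minor on rows k ∈ {0, 1}, columns (i,j) ∈ {(0,0), (0,1)} is det [[-21, 3], [-9, 0]] = 27 ≠ 0, so this unfolding has rank ≥ 2; CP rank is at least every unfolding rank, so rank(T) ≥ 2.
In particular rank(T) ≥ 2 > 1, so T is not rank-1.

No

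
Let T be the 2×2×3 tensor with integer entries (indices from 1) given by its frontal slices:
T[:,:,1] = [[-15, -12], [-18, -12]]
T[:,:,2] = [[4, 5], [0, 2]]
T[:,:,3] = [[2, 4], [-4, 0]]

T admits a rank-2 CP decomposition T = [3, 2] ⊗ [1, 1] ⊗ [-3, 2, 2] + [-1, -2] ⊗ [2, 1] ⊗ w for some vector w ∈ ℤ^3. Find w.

Subtract the known terms from T to get the rank-1 residual R = [-1, -2] ⊗ [2, 1] ⊗ w, so R[i,j,k] = a[i]·b[j]·w[k]. Pick indices with nonzero a[1]·b[1] = (-1)·(2) = -2. Only the fibre through (1,1,·) is needed: R[1,1,:] = T[1,1,:] − Σₗ aₗ[1]bₗ[1]cₗ = [-15, 4, 2] − (3)·(1)·[-3, 2, 2] = [-6, -2, -4]. Then w[k] = R[1,1,k] / -2 for each k, giving w = [-6, -2, -4] / -2 = [3, 1, 2].

w = [3, 1, 2]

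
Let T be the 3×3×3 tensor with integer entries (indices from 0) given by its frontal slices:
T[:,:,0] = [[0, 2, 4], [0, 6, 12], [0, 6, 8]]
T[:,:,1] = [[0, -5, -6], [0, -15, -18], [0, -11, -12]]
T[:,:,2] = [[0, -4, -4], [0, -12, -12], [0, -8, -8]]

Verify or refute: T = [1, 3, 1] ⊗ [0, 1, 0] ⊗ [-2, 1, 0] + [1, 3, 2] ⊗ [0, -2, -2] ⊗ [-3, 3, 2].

No

Reconstruct entry (0,1,0) from the claimed factors: Σₗ aₗ[0]bₗ[1]cₗ[0] = (1)·(1)·(-2) + (1)·(-2)·(-3) = 4, but T[0,1,0] = 2. The claim is false.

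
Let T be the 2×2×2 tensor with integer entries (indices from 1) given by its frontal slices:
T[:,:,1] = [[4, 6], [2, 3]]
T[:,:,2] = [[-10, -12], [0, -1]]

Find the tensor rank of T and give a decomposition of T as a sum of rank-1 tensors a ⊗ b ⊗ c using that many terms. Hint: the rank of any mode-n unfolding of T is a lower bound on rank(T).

rank(T) = 2

Lower bound: in the mode-2 unfolding of T (rows indexed by j, columns by (i,k)) the 2×2 minor on rows j ∈ {1, 2}, columns (i,k) ∈ {(1,1), (1,2)} is det [[4, -10], [6, -12]] = 12 ≠ 0, so that unfolding has rank ≥ 2 and hence rank(T) ≥ 2 (CP rank is at least every unfolding rank, though it can be larger).
Upper bound: with S_k = T[:,:,k], the two rank-1 terms a₁b₁ᵀ, a₂b₂ᵀ are the rank-1 members of the pencil x·S₁ + y·S₂.
det(x·S₁ + y·S₂) is −10·xy + 10·y² = (-10)·(x − y)(y), vanishing at (x:y) = (1:1) and (1:0).
M₁ = S₁ + S₂ = [[-6, -6], [2, 2]] = (-2)·[3, -1][1, 1]ᵀ and M₂ = S₁ = [[4, 6], [2, 3]] = [2, 1][2, 3]ᵀ, so take a₁ = [3, -1], b₁ = [1, 1], a₂ = [2, 1], b₂ = [2, 3].
Each slice is an integer combination of E₁ = a₁b₁ᵀ and E₂ = a₂b₂ᵀ: S₁ = E₂, S₂ = −2·E₁ − E₂; reading off coefficients, c₁ = [0, -2] and c₂ = [1, -1].
Hence T = [3, -1] ⊗ [1, 1] ⊗ [0, -2] + [2, 1] ⊗ [2, 3] ⊗ [1, -1], so rank(T) ≤ 2.
These bounds meet, so rank(T) = 2.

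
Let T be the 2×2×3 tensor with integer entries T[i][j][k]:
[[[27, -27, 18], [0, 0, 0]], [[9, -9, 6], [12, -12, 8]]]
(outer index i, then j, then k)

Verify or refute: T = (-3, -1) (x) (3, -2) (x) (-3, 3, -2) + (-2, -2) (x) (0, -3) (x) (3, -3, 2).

Yes

Reconstruct entrywise from the claimed factors. For example, T[1,0,2] = 6 and Σₗ aₗ[1]bₗ[0]cₗ[2] = (-1)·(3)·(-2) + (-2)·(0)·(2) = 6; checking all 12 entries, every one matches. The claim holds.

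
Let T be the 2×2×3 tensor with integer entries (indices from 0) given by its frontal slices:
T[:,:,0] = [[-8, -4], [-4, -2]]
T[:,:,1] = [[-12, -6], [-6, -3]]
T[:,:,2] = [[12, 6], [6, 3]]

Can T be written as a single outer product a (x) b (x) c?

Yes

The mode-1 fibre T[:,0,0] = [-8, -4] gives a = [2, 1] (primitive direction); the mode-2 fibre T[0,:,0] = [-8, -4] gives b = [2, 1]; then c[k] = T[0,0,k] / (a[0]·b[0]) = [-8, -12, 12] / 4 = [-2, -3, 3].
Expanding [2, 1] (x) [2, 1] (x) [-2, -3, 3] reproduces all 12 entries of T, so T = [2, 1] (x) [2, 1] (x) [-2, -3, 3] and rank(T) ≤ 1.
Equivalently every frontal slice T[:,:,k] is c[k] times the rank-1 matrix [2, 1] (x) [2, 1]. So T has rank 1 (it is nonzero).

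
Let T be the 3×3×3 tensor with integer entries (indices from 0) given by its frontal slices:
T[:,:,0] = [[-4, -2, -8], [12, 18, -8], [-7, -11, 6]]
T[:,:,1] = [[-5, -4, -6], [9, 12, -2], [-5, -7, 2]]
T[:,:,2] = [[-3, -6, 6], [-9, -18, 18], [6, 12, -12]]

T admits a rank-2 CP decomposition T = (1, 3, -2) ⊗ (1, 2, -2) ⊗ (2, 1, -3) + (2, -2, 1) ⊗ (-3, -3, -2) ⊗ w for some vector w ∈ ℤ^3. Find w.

w = (1, 1, 0)

Subtract the known terms from T to get the rank-1 residual R = (2, -2, 1) ⊗ (-3, -3, -2) ⊗ w, so R[i,j,k] = a[i]·b[j]·w[k]. Pick indices with nonzero a[0]·b[0] = (2)·(-3) = -6. Only the fibre through (0,0,·) is needed: R[0,0,:] = T[0,0,:] − Σₗ aₗ[0]bₗ[0]cₗ = [-4, -5, -3] − (1)·(1)·(2, 1, -3) = [-6, -6, 0]. Then w[k] = R[0,0,k] / -6 for each k, giving w = [-6, -6, 0] / -6 = (1, 1, 0).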